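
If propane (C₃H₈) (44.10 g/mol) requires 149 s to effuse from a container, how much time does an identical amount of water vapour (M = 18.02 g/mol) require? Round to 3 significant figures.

95.2 s

From Graham's law, t_H₂O/t_C₃H₈ = √(M_H₂O/M_C₃H₈) = √(18.02/44.10) = √0.4086 = 0.6392.
So the time for H₂O is 149 × 0.6392 = 95.2 s.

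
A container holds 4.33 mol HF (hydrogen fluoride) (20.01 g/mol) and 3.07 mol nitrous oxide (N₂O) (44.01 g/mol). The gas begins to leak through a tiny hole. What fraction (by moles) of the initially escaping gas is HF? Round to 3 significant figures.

0.677

Each component's effusion rate ∝ (its partial pressure)·(1/√M) ∝ n_i/√M_i.
x_HF(eff) = (n_HF/√M_HF) / (n_HF/√M_HF + n_N₂O/√M_N₂O)
= (4.33/√20.01) / (4.33/√20.01 + 3.07/√44.01) = 0.9680/(0.9680 + 0.4628) = 0.677.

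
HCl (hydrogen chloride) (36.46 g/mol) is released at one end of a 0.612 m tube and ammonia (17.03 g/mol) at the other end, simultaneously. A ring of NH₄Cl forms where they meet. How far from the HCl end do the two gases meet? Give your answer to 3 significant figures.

In equal time, each gas travels a distance ∝ its rate ∝ 1/√M, so d_HCl/d_NH₃ = √(M_NH₃/M_HCl) = √(17.03/36.46) = 0.6834.
With d_HCl + d_NH₃ = 0.612 m, d_NH₃ = 0.612/(1 + 0.6834) = 0.3635 m.
d_HCl = 0.612 − 0.3635 = 0.248 m.

0.248 m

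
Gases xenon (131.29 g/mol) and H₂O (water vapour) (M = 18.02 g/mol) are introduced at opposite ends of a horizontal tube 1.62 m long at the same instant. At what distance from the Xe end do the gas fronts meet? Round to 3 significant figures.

Graham's law gives d_Xe/d_H₂O = rate_Xe/rate_H₂O = √(M_H₂O/M_Xe) = √(18.02/131.29) = 0.3705.
With d_Xe + d_H₂O = 1.62 m, d_H₂O = 1.62/(1 + 0.3705) = 1.182 m.
d_Xe = 1.62 − 1.182 = 0.438 m.

0.438 m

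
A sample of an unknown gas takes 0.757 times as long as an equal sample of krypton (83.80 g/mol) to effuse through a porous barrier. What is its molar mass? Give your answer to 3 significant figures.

Using Graham's law: t_X/t_Kr = √(M_X/M_Kr).
0.757 = √(M_X/83.80)
M_X = 83.80 × 0.757² = 83.80 × 0.5730 = 48.0 g/mol

48.0 g/mol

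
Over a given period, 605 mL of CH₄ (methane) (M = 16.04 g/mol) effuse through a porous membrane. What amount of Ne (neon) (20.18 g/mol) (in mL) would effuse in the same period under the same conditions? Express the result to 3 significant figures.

539 mL

Since effusion rate ∝ 1/√M, rate_Ne/rate_CH₄ = √(M_CH₄/M_Ne) = √(16.04/20.18) = √0.7948 = 0.8915.
So the volume for Ne is 605 × 0.8915 = 539 mL.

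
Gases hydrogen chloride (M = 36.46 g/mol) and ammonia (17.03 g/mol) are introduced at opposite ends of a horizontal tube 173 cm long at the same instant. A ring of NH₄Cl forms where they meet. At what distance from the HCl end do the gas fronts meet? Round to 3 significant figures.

70.2 cm

Distances travelled in equal time are proportional to diffusion rates, so d_HCl/d_NH₃ = √(M_NH₃/M_HCl) = √(17.03/36.46) = 0.6834.
With d_HCl + d_NH₃ = 173 cm, d_NH₃ = 173/(1 + 0.6834) = 102.8 cm.
d_HCl = 173 − 102.8 = 70.2 cm.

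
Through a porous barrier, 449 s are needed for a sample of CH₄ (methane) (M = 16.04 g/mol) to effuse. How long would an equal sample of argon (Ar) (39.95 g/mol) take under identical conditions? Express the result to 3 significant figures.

709 s

By Graham's law, t_Ar/t_CH₄ = √(M_Ar/M_CH₄) = √(39.95/16.04) = √2.491 = 1.578.
So the time for Ar is 449 × 1.578 = 709 s.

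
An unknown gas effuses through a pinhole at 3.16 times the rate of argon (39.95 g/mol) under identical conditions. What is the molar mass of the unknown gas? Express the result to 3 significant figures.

4.00 g/mol

By Graham's law, rate_X/rate_Ar = √(M_Ar/M_X).
3.16 = √(39.95/M_X)
M_X = 39.95 / 3.16² = 39.95 / 9.986 = 4.00 g/mol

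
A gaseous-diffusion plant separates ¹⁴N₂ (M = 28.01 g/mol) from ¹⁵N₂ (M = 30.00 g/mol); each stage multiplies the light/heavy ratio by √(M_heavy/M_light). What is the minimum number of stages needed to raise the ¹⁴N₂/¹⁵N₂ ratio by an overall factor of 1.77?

Per stage α = (30.00/28.01)^(1/2) = 1.07105^0.5, giving ln α = 0.03432.
Need α^N ≥ 1.77 ⇒ N ≥ ln(1.77) / ln α = 0.5710 / 0.03432 = 16.64.
So at least 17 stages are needed.

17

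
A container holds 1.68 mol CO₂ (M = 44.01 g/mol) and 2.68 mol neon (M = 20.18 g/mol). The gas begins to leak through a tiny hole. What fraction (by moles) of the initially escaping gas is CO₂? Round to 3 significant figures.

0.298

The effusion rate of species i is ∝ p_i/√M_i ∝ n_i/√M_i.
x_CO₂(eff) = (n_CO₂/√M_CO₂) / (n_CO₂/√M_CO₂ + n_Ne/√M_Ne)
= (1.68/√44.01) / (1.68/√44.01 + 2.68/√20.18) = 0.2532/(0.2532 + 0.5966) = 0.298.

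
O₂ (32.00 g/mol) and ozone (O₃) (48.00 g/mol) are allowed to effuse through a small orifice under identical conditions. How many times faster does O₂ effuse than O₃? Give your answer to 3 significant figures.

1.22

Since effusion rate ∝ 1/√M, rate_O₂/rate_O₃ = √(M_O₃/M_O₂) = √(48.00/32.00) = √1.500 = 1.22.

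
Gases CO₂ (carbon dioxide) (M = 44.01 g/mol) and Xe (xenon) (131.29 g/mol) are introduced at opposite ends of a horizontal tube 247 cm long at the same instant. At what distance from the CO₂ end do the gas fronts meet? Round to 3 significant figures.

Distances travelled in equal time are proportional to diffusion rates, so d_CO₂/d_Xe = √(M_Xe/M_CO₂) = √(131.29/44.01) = 1.727.
With d_CO₂ + d_Xe = 247 cm, d_Xe = 247/(1 + 1.727) = 90.57 cm.
d_CO₂ = 247 − 90.57 = 156 cm.

156 cm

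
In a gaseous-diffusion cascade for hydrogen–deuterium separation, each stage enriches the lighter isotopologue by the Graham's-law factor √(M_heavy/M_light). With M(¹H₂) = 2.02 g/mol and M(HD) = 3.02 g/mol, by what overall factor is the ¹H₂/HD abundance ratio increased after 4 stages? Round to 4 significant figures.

The single-stage factor is √(M_heavy/M_light), so 4 stages give [√(3.02/2.02)]^4 = (3.02/2.02)^(4/2).
= 1.49505^2 = 2.235.

2.235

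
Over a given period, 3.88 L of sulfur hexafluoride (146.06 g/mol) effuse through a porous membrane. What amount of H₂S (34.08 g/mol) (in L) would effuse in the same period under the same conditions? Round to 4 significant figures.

Using Graham's law: rate_H₂S/rate_SF₆ = √(M_SF₆/M_H₂S) = √(146.06/34.08) = √4.286 = 2.070.
So the volume for H₂S is 3.88 × 2.070 = 8.032 L.

8.032 L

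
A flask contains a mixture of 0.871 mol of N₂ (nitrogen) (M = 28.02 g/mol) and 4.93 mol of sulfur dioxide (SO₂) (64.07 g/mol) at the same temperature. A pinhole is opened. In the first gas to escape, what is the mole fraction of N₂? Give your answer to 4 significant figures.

The effusion rate of species i is ∝ p_i/√M_i ∝ n_i/√M_i.
So x_N₂ in the escaping gas = (n_N₂/√M_N₂) / Σ(n_i/√M_i)
= (0.871/√28.02) / (0.871/√28.02 + 4.93/√64.07) = 0.1645/(0.1645 + 0.6159) = 0.2108.

0.2108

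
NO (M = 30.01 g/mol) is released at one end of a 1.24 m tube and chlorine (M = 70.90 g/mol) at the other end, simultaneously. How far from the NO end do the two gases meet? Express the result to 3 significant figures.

0.751 m

The fronts meet when d_NO + d_Cl₂ = L with d_NO/d_Cl₂ = √(M_Cl₂/M_NO) (Graham's law). Here √(M_Cl₂/M_NO) = √(70.90/30.01) = 1.537.
With d_NO + d_Cl₂ = 1.24 m, d_Cl₂ = 1.24/(1 + 1.537) = 0.4888 m.
d_NO = 1.24 − 0.4888 = 0.751 m.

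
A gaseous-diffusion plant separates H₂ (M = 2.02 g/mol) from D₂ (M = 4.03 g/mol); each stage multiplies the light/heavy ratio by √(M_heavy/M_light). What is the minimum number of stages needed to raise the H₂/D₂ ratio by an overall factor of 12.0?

8

Per stage α = (4.03/2.02)^(1/2) = 1.99505^0.5, giving ln α = 0.3453.
Need α^N ≥ 12.0 ⇒ N ≥ ln(12.0) / ln α = 2.485 / 0.3453 = 7.20.
So at least 8 stages are needed.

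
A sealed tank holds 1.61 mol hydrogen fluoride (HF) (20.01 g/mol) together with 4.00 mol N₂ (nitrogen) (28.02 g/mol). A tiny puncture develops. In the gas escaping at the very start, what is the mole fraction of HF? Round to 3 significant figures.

0.323

Effusion rate of each component ∝ n_i/√M_i (partial pressure × 1/√M).
So x_HF in the escaping gas = (n_HF/√M_HF) / Σ(n_i/√M_i)
= (1.61/√20.01) / (1.61/√20.01 + 4.00/√28.02) = 0.3599/(0.3599 + 0.7557) = 0.323.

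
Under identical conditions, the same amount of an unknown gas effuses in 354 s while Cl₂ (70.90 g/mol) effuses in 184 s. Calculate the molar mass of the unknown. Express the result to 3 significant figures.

Since effusion rate ∝ 1/√M, t_X/t_Cl₂ = √(M_X/M_Cl₂).
354/184 = 1.924 = √(M_X/70.90)
M_X = 70.90 × 1.924² = 70.90 × 3.701 = 262 g/mol

262 g/mol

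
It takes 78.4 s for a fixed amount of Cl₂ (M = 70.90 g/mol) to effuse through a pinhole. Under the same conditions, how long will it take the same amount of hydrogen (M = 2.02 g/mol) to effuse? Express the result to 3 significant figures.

From Graham's law, t_H₂/t_Cl₂ = √(M_H₂/M_Cl₂) = √(2.02/70.90) = √0.02849 = 0.1688.
So the time for H₂ is 78.4 × 0.1688 = 13.2 s.

13.2 s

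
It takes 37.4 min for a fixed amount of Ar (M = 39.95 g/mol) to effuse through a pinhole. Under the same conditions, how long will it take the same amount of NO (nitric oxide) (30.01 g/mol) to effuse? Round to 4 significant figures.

Since effusion rate ∝ 1/√M, t_NO/t_Ar = √(M_NO/M_Ar) = √(30.01/39.95) = √0.7512 = 0.8667.
So the time for NO is 37.4 × 0.8667 = 32.42 min.

32.42 min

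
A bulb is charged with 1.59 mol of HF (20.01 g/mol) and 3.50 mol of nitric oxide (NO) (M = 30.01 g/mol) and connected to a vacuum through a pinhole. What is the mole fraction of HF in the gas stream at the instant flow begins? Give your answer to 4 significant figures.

0.3575

Effusion rate of each component ∝ n_i/√M_i (partial pressure × 1/√M).
So x_HF in the escaping gas = (n_HF/√M_HF) / Σ(n_i/√M_i)
= (1.59/√20.01) / (1.59/√20.01 + 3.50/√30.01) = 0.3554/(0.3554 + 0.6389) = 0.3575.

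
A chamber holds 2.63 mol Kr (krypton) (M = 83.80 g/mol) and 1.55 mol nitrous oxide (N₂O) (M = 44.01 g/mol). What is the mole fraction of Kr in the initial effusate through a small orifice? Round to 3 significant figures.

0.551

The effusion rate of species i is ∝ p_i/√M_i ∝ n_i/√M_i.
So x_Kr in the escaping gas = (n_Kr/√M_Kr) / Σ(n_i/√M_i)
= (2.63/√83.80) / (2.63/√83.80 + 1.55/√44.01) = 0.2873/(0.2873 + 0.2336) = 0.551.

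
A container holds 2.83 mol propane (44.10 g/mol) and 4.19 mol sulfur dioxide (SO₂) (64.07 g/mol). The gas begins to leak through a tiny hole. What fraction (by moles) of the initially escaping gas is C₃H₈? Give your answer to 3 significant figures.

0.449

The effusion rate of species i is ∝ p_i/√M_i ∝ n_i/√M_i.
x_C₃H₈(eff) = (n_C₃H₈/√M_C₃H₈) / (n_C₃H₈/√M_C₃H₈ + n_SO₂/√M_SO₂)
= (2.83/√44.10) / (2.83/√44.10 + 4.19/√64.07) = 0.4262/(0.4262 + 0.5235) = 0.449.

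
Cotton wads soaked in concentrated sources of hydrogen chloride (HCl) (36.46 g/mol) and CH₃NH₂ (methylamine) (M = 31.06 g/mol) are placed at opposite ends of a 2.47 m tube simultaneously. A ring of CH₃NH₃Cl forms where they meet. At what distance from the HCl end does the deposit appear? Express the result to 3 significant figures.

1.19 m

In equal time, each gas travels a distance ∝ its rate ∝ 1/√M, so d_HCl/d_CH₃NH₂ = √(M_CH₃NH₂/M_HCl) = √(31.06/36.46) = 0.9230.
With d_HCl + d_CH₃NH₂ = 2.47 m, d_CH₃NH₂ = 2.47/(1 + 0.9230) = 1.284 m.
d_HCl = 2.47 − 1.284 = 1.19 m.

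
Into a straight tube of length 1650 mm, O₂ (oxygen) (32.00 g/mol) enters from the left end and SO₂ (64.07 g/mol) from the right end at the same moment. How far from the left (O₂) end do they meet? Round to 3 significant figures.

The fronts meet when d_O₂ + d_SO₂ = L with d_O₂/d_SO₂ = √(M_SO₂/M_O₂) (Graham's law). Here √(M_SO₂/M_O₂) = √(64.07/32.00) = 1.415.
With d_O₂ + d_SO₂ = 1650 mm, d_SO₂ = 1650/(1 + 1.415) = 683.2 mm.
d_O₂ = 1650 − 683.2 = 967 mm.

967 mm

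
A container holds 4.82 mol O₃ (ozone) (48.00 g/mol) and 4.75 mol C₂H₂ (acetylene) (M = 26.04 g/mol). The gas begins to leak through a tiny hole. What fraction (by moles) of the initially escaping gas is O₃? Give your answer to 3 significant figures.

0.428

The effusion rate of species i is ∝ p_i/√M_i ∝ n_i/√M_i.
x_O₃(eff) = (n_O₃/√M_O₃) / (n_O₃/√M_O₃ + n_C₂H₂/√M_C₂H₂)
= (4.82/√48.00) / (4.82/√48.00 + 4.75/√26.04) = 0.6957/(0.6957 + 0.9308) = 0.428.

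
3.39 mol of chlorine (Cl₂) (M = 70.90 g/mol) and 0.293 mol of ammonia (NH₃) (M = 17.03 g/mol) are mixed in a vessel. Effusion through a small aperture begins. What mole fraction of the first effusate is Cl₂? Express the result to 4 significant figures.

0.8501

Each component's effusion rate ∝ (its partial pressure)·(1/√M) ∝ n_i/√M_i.
x_Cl₂(eff) = (n_Cl₂/√M_Cl₂) / (n_Cl₂/√M_Cl₂ + n_NH₃/√M_NH₃)
= (3.39/√70.90) / (3.39/√70.90 + 0.293/√17.03) = 0.4026/(0.4026 + 0.07100) = 0.8501.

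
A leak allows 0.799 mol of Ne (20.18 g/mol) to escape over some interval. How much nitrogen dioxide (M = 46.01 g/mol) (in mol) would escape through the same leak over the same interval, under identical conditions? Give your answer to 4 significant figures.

0.5292 mol

Since effusion rate ∝ 1/√M, rate_NO₂/rate_Ne = √(M_Ne/M_NO₂) = √(20.18/46.01) = √0.4386 = 0.6623.
So the amount for NO₂ is 0.799 × 0.6623 = 0.5292 mol.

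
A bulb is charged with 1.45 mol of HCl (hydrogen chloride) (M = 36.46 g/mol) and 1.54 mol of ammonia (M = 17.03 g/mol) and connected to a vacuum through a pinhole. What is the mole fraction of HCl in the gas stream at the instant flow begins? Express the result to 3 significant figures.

0.392

The effusion rate of species i is ∝ p_i/√M_i ∝ n_i/√M_i.
x_HCl(eff) = (n_HCl/√M_HCl) / (n_HCl/√M_HCl + n_NH₃/√M_NH₃)
= (1.45/√36.46) / (1.45/√36.46 + 1.54/√17.03) = 0.2401/(0.2401 + 0.3732) = 0.392.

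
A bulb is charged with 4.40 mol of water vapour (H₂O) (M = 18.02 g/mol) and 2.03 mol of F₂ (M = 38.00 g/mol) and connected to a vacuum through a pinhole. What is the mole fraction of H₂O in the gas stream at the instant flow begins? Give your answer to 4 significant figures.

Each component's effusion rate ∝ (its partial pressure)·(1/√M) ∝ n_i/√M_i.
x_H₂O(eff) = (n_H₂O/√M_H₂O) / (n_H₂O/√M_H₂O + n_F₂/√M_F₂)
= (4.40/√18.02) / (4.40/√18.02 + 2.03/√38.00) = 1.037/(1.037 + 0.3293) = 0.7589.

0.7589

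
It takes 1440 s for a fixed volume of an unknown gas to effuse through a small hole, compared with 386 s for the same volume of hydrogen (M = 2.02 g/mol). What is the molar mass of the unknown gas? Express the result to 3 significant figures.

28.1 g/mol

Since effusion rate ∝ 1/√M, t_X/t_H₂ = √(M_X/M_H₂).
1440/386 = 3.731 = √(M_X/2.02)
M_X = 2.02 × 3.731² = 2.02 × 13.92 = 28.1 g/mol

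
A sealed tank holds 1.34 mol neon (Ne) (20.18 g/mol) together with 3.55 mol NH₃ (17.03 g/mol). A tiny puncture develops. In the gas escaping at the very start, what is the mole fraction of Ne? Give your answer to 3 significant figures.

0.257

The effusion rate of species i is ∝ p_i/√M_i ∝ n_i/√M_i.
Mole fraction of Ne in the effusate = (n_Ne/√M_Ne) / (n_Ne/√M_Ne + n_NH₃/√M_NH₃)
= (1.34/√20.18) / (1.34/√20.18 + 3.55/√17.03) = 0.2983/(0.2983 + 0.8602) = 0.257.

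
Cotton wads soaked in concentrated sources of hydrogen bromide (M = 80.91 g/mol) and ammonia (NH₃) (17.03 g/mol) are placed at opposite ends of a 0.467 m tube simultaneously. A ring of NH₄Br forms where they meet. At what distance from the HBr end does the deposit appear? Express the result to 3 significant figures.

In equal time, each gas travels a distance ∝ its rate ∝ 1/√M, so d_HBr/d_NH₃ = √(M_NH₃/M_HBr) = √(17.03/80.91) = 0.4588.
With d_HBr + d_NH₃ = 0.467 m, d_NH₃ = 0.467/(1 + 0.4588) = 0.3201 m.
d_HBr = 0.467 − 0.3201 = 0.147 m.

0.147 m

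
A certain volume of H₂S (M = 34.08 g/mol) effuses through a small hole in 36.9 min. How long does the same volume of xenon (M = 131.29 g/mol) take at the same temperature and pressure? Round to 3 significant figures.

72.4 min

By Graham's law, t_Xe/t_H₂S = √(M_Xe/M_H₂S) = √(131.29/34.08) = √3.852 = 1.963.
So the time for Xe is 36.9 × 1.963 = 72.4 min.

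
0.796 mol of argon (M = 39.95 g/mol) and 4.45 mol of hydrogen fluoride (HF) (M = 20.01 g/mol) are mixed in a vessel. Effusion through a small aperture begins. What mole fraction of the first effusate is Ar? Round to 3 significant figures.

Rate_i ∝ x_i/√M_i (Graham's law weighted by mole fraction), so the effusate composition follows n_i/√M_i.
So x_Ar in the escaping gas = (n_Ar/√M_Ar) / Σ(n_i/√M_i)
= (0.796/√39.95) / (0.796/√39.95 + 4.45/√20.01) = 0.1259/(0.1259 + 0.9948) = 0.112.

0.112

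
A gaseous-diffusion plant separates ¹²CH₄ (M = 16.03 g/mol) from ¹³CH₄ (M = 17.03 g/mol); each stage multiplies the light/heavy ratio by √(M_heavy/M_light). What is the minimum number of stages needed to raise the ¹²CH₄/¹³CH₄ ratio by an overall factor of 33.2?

116

Per stage α = (17.03/16.03)^(1/2) = 1.06238^0.5, giving ln α = 0.03026.
Need α^N ≥ 33.2 ⇒ N ≥ ln(33.2) / ln α = 3.503 / 0.03026 = 115.76.
Rounding up, N = 116 stages.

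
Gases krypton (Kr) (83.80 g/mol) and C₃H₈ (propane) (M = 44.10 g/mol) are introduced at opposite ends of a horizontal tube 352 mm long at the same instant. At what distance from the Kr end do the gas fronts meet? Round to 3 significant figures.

148 mm

The fronts meet when d_Kr + d_C₃H₈ = L with d_Kr/d_C₃H₈ = √(M_C₃H₈/M_Kr) (Graham's law). Here √(M_C₃H₈/M_Kr) = √(44.10/83.80) = 0.7254.
With d_Kr + d_C₃H₈ = 352 mm, d_C₃H₈ = 352/(1 + 0.7254) = 204.0 mm.
d_Kr = 352 − 204.0 = 148 mm.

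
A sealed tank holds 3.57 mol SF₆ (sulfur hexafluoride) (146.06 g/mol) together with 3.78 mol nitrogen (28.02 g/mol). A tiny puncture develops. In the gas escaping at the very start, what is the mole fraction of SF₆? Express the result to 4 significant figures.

Rate_i ∝ x_i/√M_i (Graham's law weighted by mole fraction), so the effusate composition follows n_i/√M_i.
x_SF₆(eff) = (n_SF₆/√M_SF₆) / (n_SF₆/√M_SF₆ + n_N₂/√M_N₂)
= (3.57/√146.06) / (3.57/√146.06 + 3.78/√28.02) = 0.2954/(0.2954 + 0.7141) = 0.2926.

0.2926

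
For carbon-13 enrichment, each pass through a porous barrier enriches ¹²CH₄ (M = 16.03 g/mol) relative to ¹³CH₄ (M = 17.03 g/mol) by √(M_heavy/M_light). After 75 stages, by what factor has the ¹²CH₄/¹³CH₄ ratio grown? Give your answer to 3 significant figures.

Each stage multiplies the ratio by α = √(17.03/16.03), so after 75 stages the overall factor is α^75 = (17.03/16.03)^(75/2).
= 1.06238^(75/2) = 9.67.

9.67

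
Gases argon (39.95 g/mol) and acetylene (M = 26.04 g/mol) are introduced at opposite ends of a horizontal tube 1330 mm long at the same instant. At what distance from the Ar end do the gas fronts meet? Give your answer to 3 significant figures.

594 mm

In equal time, each gas travels a distance ∝ its rate ∝ 1/√M, so d_Ar/d_C₂H₂ = √(M_C₂H₂/M_Ar) = √(26.04/39.95) = 0.8074.
With d_Ar + d_C₂H₂ = 1330 mm, d_C₂H₂ = 1330/(1 + 0.8074) = 735.9 mm.
d_Ar = 1330 − 735.9 = 594 mm.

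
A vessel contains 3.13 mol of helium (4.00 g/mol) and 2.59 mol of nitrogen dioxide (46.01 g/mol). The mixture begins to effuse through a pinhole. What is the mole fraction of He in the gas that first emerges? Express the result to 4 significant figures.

0.8039

Effusion rate of each component ∝ n_i/√M_i (partial pressure × 1/√M).
So x_He in the escaping gas = (n_He/√M_He) / Σ(n_i/√M_i)
= (3.13/√4.00) / (3.13/√4.00 + 2.59/√46.01) = 1.565/(1.565 + 0.3818) = 0.8039.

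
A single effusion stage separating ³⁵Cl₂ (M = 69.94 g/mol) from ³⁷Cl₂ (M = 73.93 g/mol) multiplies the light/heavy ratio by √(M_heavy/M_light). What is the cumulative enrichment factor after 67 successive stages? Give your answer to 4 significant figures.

6.415

Overall factor = α^67 with α = √(73.93/69.94), i.e. (73.93/69.94)^(67/2).
= 1.05705^(67/2) = 6.415.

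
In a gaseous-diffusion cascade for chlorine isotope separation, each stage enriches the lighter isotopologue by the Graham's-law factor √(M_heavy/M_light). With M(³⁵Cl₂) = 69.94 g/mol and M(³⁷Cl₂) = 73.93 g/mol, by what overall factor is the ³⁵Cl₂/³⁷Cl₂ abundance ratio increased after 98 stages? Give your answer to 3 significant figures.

15.2

Overall factor = α^98 with α = √(73.93/69.94), i.e. (73.93/69.94)^(98/2).
= 1.05705^49 = 15.2.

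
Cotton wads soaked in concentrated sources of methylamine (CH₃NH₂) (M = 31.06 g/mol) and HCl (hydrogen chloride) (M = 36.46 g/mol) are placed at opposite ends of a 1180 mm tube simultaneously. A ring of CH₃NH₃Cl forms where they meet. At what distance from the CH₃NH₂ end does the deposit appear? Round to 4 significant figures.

613.6 mm

Distances travelled in equal time are proportional to diffusion rates, so d_CH₃NH₂/d_HCl = √(M_HCl/M_CH₃NH₂) = √(36.46/31.06) = 1.083.
With d_CH₃NH₂ + d_HCl = 1180 mm, d_HCl = 1180/(1 + 1.083) = 566.4 mm.
d_CH₃NH₂ = 1180 − 566.4 = 613.6 mm.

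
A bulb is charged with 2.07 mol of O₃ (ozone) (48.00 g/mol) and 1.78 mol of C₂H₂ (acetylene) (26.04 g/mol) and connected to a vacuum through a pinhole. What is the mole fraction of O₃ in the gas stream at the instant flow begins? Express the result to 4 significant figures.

Rate_i ∝ x_i/√M_i (Graham's law weighted by mole fraction), so the effusate composition follows n_i/√M_i.
x_O₃(eff) = (n_O₃/√M_O₃) / (n_O₃/√M_O₃ + n_C₂H₂/√M_C₂H₂)
= (2.07/√48.00) / (2.07/√48.00 + 1.78/√26.04) = 0.2988/(0.2988 + 0.3488) = 0.4614.

0.4614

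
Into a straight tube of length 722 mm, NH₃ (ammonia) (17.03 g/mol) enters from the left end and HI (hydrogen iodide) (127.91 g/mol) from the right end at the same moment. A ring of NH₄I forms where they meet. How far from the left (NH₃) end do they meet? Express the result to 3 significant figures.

Distances travelled in equal time are proportional to diffusion rates, so d_NH₃/d_HI = √(M_HI/M_NH₃) = √(127.91/17.03) = 2.741.
With d_NH₃ + d_HI = 722 mm, d_HI = 722/(1 + 2.741) = 193.0 mm.
d_NH₃ = 722 − 193.0 = 529 mm.

529 mm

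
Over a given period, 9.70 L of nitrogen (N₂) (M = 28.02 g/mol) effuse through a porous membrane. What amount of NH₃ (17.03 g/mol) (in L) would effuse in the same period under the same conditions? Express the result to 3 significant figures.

By Graham's law, rate_NH₃/rate_N₂ = √(M_N₂/M_NH₃) = √(28.02/17.03) = √1.645 = 1.283.
So the volume for NH₃ is 9.70 × 1.283 = 12.4 L.

12.4 L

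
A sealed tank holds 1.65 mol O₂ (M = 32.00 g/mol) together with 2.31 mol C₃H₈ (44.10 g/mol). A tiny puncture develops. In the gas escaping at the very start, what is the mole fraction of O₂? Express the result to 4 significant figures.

Each component's effusion rate ∝ (its partial pressure)·(1/√M) ∝ n_i/√M_i.
So x_O₂ in the escaping gas = (n_O₂/√M_O₂) / Σ(n_i/√M_i)
= (1.65/√32.00) / (1.65/√32.00 + 2.31/√44.10) = 0.2917/(0.2917 + 0.3479) = 0.4561.

0.4561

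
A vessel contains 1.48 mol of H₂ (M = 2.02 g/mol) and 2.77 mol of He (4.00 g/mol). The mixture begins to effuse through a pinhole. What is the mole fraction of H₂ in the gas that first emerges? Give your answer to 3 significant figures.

0.429

Rate_i ∝ x_i/√M_i (Graham's law weighted by mole fraction), so the effusate composition follows n_i/√M_i.
So x_H₂ in the escaping gas = (n_H₂/√M_H₂) / Σ(n_i/√M_i)
= (1.48/√2.02) / (1.48/√2.02 + 2.77/√4.00) = 1.041/(1.041 + 1.385) = 0.429.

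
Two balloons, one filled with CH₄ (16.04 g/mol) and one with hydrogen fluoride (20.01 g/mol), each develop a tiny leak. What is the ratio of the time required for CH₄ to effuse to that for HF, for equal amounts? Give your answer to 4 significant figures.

Since effusion rate ∝ 1/√M, t_CH₄/t_HF = √(M_CH₄/M_HF) = √(16.04/20.01) = √0.8016 = 0.8953.

0.8953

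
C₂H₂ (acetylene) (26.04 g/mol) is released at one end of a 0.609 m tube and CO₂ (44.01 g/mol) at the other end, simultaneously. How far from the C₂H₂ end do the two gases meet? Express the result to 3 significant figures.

In equal time, each gas travels a distance ∝ its rate ∝ 1/√M, so d_C₂H₂/d_CO₂ = √(M_CO₂/M_C₂H₂) = √(44.01/26.04) = 1.300.
With d_C₂H₂ + d_CO₂ = 0.609 m, d_CO₂ = 0.609/(1 + 1.300) = 0.2648 m.
d_C₂H₂ = 0.609 − 0.2648 = 0.344 m.

0.344 m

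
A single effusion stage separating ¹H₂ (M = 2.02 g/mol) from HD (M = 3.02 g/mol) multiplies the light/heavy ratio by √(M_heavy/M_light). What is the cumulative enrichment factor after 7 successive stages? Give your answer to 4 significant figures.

4.086

Each stage multiplies the ratio by α = √(3.02/2.02), so after 7 stages the overall factor is α^7 = (3.02/2.02)^(7/2).
= 1.49505^(7/2) = 4.086.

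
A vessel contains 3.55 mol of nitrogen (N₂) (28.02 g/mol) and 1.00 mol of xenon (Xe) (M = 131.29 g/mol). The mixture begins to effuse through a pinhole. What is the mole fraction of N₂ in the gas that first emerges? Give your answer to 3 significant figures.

Effusion rate of each component ∝ n_i/√M_i (partial pressure × 1/√M).
x_N₂(eff) = (n_N₂/√M_N₂) / (n_N₂/√M_N₂ + n_Xe/√M_Xe)
= (3.55/√28.02) / (3.55/√28.02 + 1.00/√131.29) = 0.6706/(0.6706 + 0.08727) = 0.885.

0.885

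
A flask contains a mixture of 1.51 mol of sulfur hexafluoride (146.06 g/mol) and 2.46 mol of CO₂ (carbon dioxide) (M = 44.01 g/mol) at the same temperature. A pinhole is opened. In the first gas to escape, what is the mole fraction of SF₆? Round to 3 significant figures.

0.252

Effusion rate of each component ∝ n_i/√M_i (partial pressure × 1/√M).
x_SF₆(eff) = (n_SF₆/√M_SF₆) / (n_SF₆/√M_SF₆ + n_CO₂/√M_CO₂)
= (1.51/√146.06) / (1.51/√146.06 + 2.46/√44.01) = 0.1249/(0.1249 + 0.3708) = 0.252.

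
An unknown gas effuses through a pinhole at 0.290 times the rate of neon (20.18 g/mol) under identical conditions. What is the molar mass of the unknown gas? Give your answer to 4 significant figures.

240.0 g/mol

By Graham's law, rate_X/rate_Ne = √(M_Ne/M_X).
0.290 = √(20.18/M_X)
M_X = 20.18 / 0.290² = 20.18 / 0.08410 = 240.0 g/mol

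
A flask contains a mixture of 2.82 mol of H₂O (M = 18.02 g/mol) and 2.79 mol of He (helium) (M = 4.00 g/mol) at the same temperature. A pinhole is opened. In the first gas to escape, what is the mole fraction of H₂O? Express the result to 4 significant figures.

Each component's effusion rate ∝ (its partial pressure)·(1/√M) ∝ n_i/√M_i.
x_H₂O(eff) = (n_H₂O/√M_H₂O) / (n_H₂O/√M_H₂O + n_He/√M_He)
= (2.82/√18.02) / (2.82/√18.02 + 2.79/√4.00) = 0.6643/(0.6643 + 1.395) = 0.3226.

0.3226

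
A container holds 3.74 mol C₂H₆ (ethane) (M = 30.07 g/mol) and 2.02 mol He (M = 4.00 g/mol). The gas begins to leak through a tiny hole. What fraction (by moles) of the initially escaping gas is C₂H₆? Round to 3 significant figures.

0.403

Rate_i ∝ x_i/√M_i (Graham's law weighted by mole fraction), so the effusate composition follows n_i/√M_i.
So x_C₂H₆ in the escaping gas = (n_C₂H₆/√M_C₂H₆) / Σ(n_i/√M_i)
= (3.74/√30.07) / (3.74/√30.07 + 2.02/√4.00) = 0.6820/(0.6820 + 1.010) = 0.403.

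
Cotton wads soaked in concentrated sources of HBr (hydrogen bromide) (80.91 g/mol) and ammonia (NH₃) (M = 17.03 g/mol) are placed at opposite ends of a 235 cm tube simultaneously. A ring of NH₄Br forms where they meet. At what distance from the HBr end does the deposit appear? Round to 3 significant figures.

73.9 cm

Graham's law gives d_HBr/d_NH₃ = rate_HBr/rate_NH₃ = √(M_NH₃/M_HBr) = √(17.03/80.91) = 0.4588.
With d_HBr + d_NH₃ = 235 cm, d_NH₃ = 235/(1 + 0.4588) = 161.1 cm.
d_HBr = 235 − 161.1 = 73.9 cm.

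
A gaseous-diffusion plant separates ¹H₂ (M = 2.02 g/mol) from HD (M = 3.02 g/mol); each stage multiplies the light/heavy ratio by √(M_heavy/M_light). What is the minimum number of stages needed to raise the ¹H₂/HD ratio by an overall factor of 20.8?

16

Single-stage factor α = √(3.02/2.02), so ln α = ½ ln(1.49505) = 0.2011.
Need α^N ≥ 20.8 ⇒ N ≥ ln(20.8) / ln α = 3.035 / 0.2011 = 15.09.
Rounding up, N = 16 stages.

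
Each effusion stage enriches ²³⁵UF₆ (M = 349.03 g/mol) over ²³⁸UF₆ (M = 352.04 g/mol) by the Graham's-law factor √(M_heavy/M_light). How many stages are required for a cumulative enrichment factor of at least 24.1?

742

Per stage α = (352.04/349.03)^(1/2) = 1.00862^0.5, giving ln α = 0.004293.
Need α^N ≥ 24.1 ⇒ N ≥ ln(24.1) / ln α = 3.182 / 0.004293 = 741.18.
Rounding up, N = 742 stages.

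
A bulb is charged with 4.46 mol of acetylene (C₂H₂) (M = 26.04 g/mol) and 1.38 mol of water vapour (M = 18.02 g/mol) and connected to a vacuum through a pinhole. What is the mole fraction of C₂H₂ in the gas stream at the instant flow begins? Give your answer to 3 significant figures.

0.729

Effusion rate of each component ∝ n_i/√M_i (partial pressure × 1/√M).
x_C₂H₂(eff) = (n_C₂H₂/√M_C₂H₂) / (n_C₂H₂/√M_C₂H₂ + n_H₂O/√M_H₂O)
= (4.46/√26.04) / (4.46/√26.04 + 1.38/√18.02) = 0.8740/(0.8740 + 0.3251) = 0.729.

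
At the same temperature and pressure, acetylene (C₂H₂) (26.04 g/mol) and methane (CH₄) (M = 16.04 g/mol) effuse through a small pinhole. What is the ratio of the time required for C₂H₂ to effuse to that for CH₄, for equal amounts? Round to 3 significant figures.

Since effusion rate ∝ 1/√M, t_C₂H₂/t_CH₄ = √(M_C₂H₂/M_CH₄) = √(26.04/16.04) = √1.623 = 1.27.

1.27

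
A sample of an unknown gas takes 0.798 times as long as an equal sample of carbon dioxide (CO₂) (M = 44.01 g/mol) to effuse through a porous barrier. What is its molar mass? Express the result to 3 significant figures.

Using Graham's law: t_X/t_CO₂ = √(M_X/M_CO₂).
0.798 = √(M_X/44.01)
M_X = 44.01 × 0.798² = 44.01 × 0.6368 = 28.0 g/mol

28.0 g/mol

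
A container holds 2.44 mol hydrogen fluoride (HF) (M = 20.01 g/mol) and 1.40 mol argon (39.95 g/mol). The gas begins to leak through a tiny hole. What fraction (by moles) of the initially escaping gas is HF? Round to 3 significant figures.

The effusion rate of species i is ∝ p_i/√M_i ∝ n_i/√M_i.
x_HF(eff) = (n_HF/√M_HF) / (n_HF/√M_HF + n_Ar/√M_Ar)
= (2.44/√20.01) / (2.44/√20.01 + 1.40/√39.95) = 0.5455/(0.5455 + 0.2215) = 0.711.

0.711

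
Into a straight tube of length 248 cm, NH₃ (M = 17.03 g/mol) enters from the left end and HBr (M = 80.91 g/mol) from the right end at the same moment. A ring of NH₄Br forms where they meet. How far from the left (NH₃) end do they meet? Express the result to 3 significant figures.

The fronts meet when d_NH₃ + d_HBr = L with d_NH₃/d_HBr = √(M_HBr/M_NH₃) (Graham's law). Here √(M_HBr/M_NH₃) = √(80.91/17.03) = 2.180.
With d_NH₃ + d_HBr = 248 cm, d_HBr = 248/(1 + 2.180) = 78.00 cm.
d_NH₃ = 248 − 78.00 = 170 cm.

170 cm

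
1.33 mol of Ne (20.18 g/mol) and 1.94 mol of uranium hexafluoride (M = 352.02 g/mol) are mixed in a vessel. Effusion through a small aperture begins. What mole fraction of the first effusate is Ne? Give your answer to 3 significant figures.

0.741

The effusion rate of species i is ∝ p_i/√M_i ∝ n_i/√M_i.
Mole fraction of Ne in the effusate = (n_Ne/√M_Ne) / (n_Ne/√M_Ne + n_UF₆/√M_UF₆)
= (1.33/√20.18) / (1.33/√20.18 + 1.94/√352.02) = 0.2961/(0.2961 + 0.1034) = 0.741.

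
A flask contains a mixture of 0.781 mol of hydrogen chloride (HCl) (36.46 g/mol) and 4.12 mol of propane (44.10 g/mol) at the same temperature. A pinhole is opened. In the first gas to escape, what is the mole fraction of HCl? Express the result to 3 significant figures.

0.173

The effusion rate of species i is ∝ p_i/√M_i ∝ n_i/√M_i.
x_HCl(eff) = (n_HCl/√M_HCl) / (n_HCl/√M_HCl + n_C₃H₈/√M_C₃H₈)
= (0.781/√36.46) / (0.781/√36.46 + 4.12/√44.10) = 0.1293/(0.1293 + 0.6204) = 0.173.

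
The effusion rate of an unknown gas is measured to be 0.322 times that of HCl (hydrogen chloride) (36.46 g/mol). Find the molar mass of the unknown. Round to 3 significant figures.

Since effusion rate ∝ 1/√M, rate_X/rate_HCl = √(M_HCl/M_X).
0.322 = √(36.46/M_X)
M_X = 36.46 / 0.322² = 36.46 / 0.1037 = 352 g/mol

352 g/mol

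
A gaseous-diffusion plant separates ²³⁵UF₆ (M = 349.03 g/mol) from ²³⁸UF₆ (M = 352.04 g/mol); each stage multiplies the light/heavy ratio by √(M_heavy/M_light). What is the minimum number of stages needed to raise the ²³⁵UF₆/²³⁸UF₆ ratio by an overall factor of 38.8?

853

Per stage α = (352.04/349.03)^(1/2) = 1.00862^0.5, giving ln α = 0.004293.
Need α^N ≥ 38.8 ⇒ N ≥ ln(38.8) / ln α = 3.658 / 0.004293 = 852.09.
Rounding up, N = 853 stages.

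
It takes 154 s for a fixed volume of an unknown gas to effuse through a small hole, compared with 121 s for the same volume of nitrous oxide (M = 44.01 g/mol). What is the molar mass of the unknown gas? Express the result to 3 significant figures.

By Graham's law, t_X/t_N₂O = √(M_X/M_N₂O).
154/121 = 1.273 = √(M_X/44.01)
M_X = 44.01 × 1.273² = 44.01 × 1.620 = 71.3 g/mol

71.3 g/mol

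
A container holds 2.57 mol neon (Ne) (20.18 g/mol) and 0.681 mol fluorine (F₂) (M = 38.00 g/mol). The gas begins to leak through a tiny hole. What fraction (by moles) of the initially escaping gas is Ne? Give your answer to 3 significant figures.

0.838

Rate_i ∝ x_i/√M_i (Graham's law weighted by mole fraction), so the effusate composition follows n_i/√M_i.
Mole fraction of Ne in the effusate = (n_Ne/√M_Ne) / (n_Ne/√M_Ne + n_F₂/√M_F₂)
= (2.57/√20.18) / (2.57/√20.18 + 0.681/√38.00) = 0.5721/(0.5721 + 0.1105) = 0.838.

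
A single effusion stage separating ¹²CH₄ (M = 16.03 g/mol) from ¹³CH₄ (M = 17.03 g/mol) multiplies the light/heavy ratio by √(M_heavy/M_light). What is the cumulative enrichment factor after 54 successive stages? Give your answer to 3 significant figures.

5.12

The single-stage factor is √(M_heavy/M_light), so 54 stages give [√(17.03/16.03)]^54 = (17.03/16.03)^(54/2).
= 1.06238^27 = 5.12.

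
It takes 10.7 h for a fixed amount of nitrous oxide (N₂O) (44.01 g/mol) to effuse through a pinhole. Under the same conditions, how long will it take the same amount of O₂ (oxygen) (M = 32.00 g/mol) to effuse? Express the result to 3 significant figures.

9.12 h

Since effusion rate ∝ 1/√M, t_O₂/t_N₂O = √(M_O₂/M_N₂O) = √(32.00/44.01) = √0.7271 = 0.8527.
So the time for O₂ is 10.7 × 0.8527 = 9.12 h.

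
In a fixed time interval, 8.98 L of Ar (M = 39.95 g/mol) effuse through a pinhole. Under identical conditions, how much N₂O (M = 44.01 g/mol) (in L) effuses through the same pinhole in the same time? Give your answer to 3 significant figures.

Graham's law gives rate_N₂O/rate_Ar = √(M_Ar/M_N₂O) = √(39.95/44.01) = √0.9077 = 0.9528.
So the volume for N₂O is 8.98 × 0.9528 = 8.56 L.

8.56 L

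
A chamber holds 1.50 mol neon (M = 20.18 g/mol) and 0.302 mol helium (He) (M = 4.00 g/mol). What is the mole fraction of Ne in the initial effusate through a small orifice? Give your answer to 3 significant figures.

Effusion rate of each component ∝ n_i/√M_i (partial pressure × 1/√M).
Mole fraction of Ne in the effusate = (n_Ne/√M_Ne) / (n_Ne/√M_Ne + n_He/√M_He)
= (1.50/√20.18) / (1.50/√20.18 + 0.302/√4.00) = 0.3339/(0.3339 + 0.1510) = 0.689.

0.689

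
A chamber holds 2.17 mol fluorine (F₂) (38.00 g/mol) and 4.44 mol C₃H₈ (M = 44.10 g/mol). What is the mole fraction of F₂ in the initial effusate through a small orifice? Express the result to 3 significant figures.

Rate_i ∝ x_i/√M_i (Graham's law weighted by mole fraction), so the effusate composition follows n_i/√M_i.
So x_F₂ in the escaping gas = (n_F₂/√M_F₂) / Σ(n_i/√M_i)
= (2.17/√38.00) / (2.17/√38.00 + 4.44/√44.10) = 0.3520/(0.3520 + 0.6686) = 0.345.

0.345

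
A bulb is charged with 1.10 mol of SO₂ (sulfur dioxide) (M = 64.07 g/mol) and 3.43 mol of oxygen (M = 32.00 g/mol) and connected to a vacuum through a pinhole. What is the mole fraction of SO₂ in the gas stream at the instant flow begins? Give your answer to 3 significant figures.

0.185

Rate_i ∝ x_i/√M_i (Graham's law weighted by mole fraction), so the effusate composition follows n_i/√M_i.
x_SO₂(eff) = (n_SO₂/√M_SO₂) / (n_SO₂/√M_SO₂ + n_O₂/√M_O₂)
= (1.10/√64.07) / (1.10/√64.07 + 3.43/√32.00) = 0.1374/(0.1374 + 0.6063) = 0.185.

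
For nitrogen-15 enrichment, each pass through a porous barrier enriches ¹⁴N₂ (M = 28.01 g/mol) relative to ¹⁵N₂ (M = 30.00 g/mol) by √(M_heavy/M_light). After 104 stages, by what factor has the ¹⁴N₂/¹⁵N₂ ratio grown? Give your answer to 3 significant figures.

Overall factor = α^104 with α = √(30.00/28.01), i.e. (30.00/28.01)^(104/2).
= 1.07105^52 = 35.5.

35.5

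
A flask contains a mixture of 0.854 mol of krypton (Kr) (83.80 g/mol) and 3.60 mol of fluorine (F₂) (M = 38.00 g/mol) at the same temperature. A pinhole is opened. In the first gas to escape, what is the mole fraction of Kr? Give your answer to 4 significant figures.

0.1377

Rate_i ∝ x_i/√M_i (Graham's law weighted by mole fraction), so the effusate composition follows n_i/√M_i.
So x_Kr in the escaping gas = (n_Kr/√M_Kr) / Σ(n_i/√M_i)
= (0.854/√83.80) / (0.854/√83.80 + 3.60/√38.00) = 0.09329/(0.09329 + 0.5840) = 0.1377.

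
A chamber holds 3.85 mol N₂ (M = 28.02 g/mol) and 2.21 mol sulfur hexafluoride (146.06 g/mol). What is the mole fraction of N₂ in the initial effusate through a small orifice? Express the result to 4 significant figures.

0.7991

The effusion rate of species i is ∝ p_i/√M_i ∝ n_i/√M_i.
So x_N₂ in the escaping gas = (n_N₂/√M_N₂) / Σ(n_i/√M_i)
= (3.85/√28.02) / (3.85/√28.02 + 2.21/√146.06) = 0.7273/(0.7273 + 0.1829) = 0.7991.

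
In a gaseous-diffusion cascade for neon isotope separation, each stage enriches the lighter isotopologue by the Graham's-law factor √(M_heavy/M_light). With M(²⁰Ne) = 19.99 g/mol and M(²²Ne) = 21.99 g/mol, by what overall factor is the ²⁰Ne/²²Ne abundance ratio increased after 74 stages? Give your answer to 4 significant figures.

After 74 stages the ratio has grown by (√(21.99/19.99))^74 = (21.99/19.99)^(74/2).
= 1.10005^37 = 34.06.

34.06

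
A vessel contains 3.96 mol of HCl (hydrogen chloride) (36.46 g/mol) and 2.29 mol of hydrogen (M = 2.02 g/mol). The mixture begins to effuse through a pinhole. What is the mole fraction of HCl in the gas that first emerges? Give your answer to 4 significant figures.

0.2893

Rate_i ∝ x_i/√M_i (Graham's law weighted by mole fraction), so the effusate composition follows n_i/√M_i.
So x_HCl in the escaping gas = (n_HCl/√M_HCl) / Σ(n_i/√M_i)
= (3.96/√36.46) / (3.96/√36.46 + 2.29/√2.02) = 0.6558/(0.6558 + 1.611) = 0.2893.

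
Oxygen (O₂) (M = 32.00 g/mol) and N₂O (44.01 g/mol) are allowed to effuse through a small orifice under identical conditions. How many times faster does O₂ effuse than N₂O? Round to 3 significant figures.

1.17

By Graham's law, rate_O₂/rate_N₂O = √(M_N₂O/M_O₂) = √(44.01/32.00) = √1.375 = 1.17.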